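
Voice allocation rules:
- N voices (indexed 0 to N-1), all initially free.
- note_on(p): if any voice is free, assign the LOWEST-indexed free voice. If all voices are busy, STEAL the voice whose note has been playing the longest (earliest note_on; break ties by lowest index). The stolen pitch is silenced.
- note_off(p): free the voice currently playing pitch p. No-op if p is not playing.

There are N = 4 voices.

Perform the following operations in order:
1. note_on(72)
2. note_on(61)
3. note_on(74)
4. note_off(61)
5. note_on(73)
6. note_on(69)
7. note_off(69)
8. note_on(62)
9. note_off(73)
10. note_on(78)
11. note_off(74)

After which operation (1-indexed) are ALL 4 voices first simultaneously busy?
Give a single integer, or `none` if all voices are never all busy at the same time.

Answer: 6

Derivation:
Op 1: note_on(72): voice 0 is free -> assigned | voices=[72 - - -]
Op 2: note_on(61): voice 1 is free -> assigned | voices=[72 61 - -]
Op 3: note_on(74): voice 2 is free -> assigned | voices=[72 61 74 -]
Op 4: note_off(61): free voice 1 | voices=[72 - 74 -]
Op 5: note_on(73): voice 1 is free -> assigned | voices=[72 73 74 -]
Op 6: note_on(69): voice 3 is free -> assigned | voices=[72 73 74 69]
Op 7: note_off(69): free voice 3 | voices=[72 73 74 -]
Op 8: note_on(62): voice 3 is free -> assigned | voices=[72 73 74 62]
Op 9: note_off(73): free voice 1 | voices=[72 - 74 62]
Op 10: note_on(78): voice 1 is free -> assigned | voices=[72 78 74 62]
Op 11: note_off(74): free voice 2 | voices=[72 78 - 62]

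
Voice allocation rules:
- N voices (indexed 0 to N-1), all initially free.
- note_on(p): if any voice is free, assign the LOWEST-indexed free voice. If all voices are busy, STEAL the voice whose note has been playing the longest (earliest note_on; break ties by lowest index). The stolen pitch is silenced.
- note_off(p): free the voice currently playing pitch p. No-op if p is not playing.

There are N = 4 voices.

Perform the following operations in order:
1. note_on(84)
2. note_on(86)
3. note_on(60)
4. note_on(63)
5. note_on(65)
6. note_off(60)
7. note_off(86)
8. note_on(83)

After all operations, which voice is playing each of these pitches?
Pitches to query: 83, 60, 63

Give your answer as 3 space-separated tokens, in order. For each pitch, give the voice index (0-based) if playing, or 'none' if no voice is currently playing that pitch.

Op 1: note_on(84): voice 0 is free -> assigned | voices=[84 - - -]
Op 2: note_on(86): voice 1 is free -> assigned | voices=[84 86 - -]
Op 3: note_on(60): voice 2 is free -> assigned | voices=[84 86 60 -]
Op 4: note_on(63): voice 3 is free -> assigned | voices=[84 86 60 63]
Op 5: note_on(65): all voices busy, STEAL voice 0 (pitch 84, oldest) -> assign | voices=[65 86 60 63]
Op 6: note_off(60): free voice 2 | voices=[65 86 - 63]
Op 7: note_off(86): free voice 1 | voices=[65 - - 63]
Op 8: note_on(83): voice 1 is free -> assigned | voices=[65 83 - 63]

Answer: 1 none 3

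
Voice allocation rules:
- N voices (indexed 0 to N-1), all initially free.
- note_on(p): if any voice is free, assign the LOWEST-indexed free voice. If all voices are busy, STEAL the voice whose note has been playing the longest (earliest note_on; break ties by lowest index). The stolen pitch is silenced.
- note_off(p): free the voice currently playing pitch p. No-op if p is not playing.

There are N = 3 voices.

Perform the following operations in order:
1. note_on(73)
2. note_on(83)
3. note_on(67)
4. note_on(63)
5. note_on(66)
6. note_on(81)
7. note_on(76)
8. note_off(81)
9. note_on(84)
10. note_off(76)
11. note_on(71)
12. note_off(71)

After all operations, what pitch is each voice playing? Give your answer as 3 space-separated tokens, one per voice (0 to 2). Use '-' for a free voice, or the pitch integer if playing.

Op 1: note_on(73): voice 0 is free -> assigned | voices=[73 - -]
Op 2: note_on(83): voice 1 is free -> assigned | voices=[73 83 -]
Op 3: note_on(67): voice 2 is free -> assigned | voices=[73 83 67]
Op 4: note_on(63): all voices busy, STEAL voice 0 (pitch 73, oldest) -> assign | voices=[63 83 67]
Op 5: note_on(66): all voices busy, STEAL voice 1 (pitch 83, oldest) -> assign | voices=[63 66 67]
Op 6: note_on(81): all voices busy, STEAL voice 2 (pitch 67, oldest) -> assign | voices=[63 66 81]
Op 7: note_on(76): all voices busy, STEAL voice 0 (pitch 63, oldest) -> assign | voices=[76 66 81]
Op 8: note_off(81): free voice 2 | voices=[76 66 -]
Op 9: note_on(84): voice 2 is free -> assigned | voices=[76 66 84]
Op 10: note_off(76): free voice 0 | voices=[- 66 84]
Op 11: note_on(71): voice 0 is free -> assigned | voices=[71 66 84]
Op 12: note_off(71): free voice 0 | voices=[- 66 84]

Answer: - 66 84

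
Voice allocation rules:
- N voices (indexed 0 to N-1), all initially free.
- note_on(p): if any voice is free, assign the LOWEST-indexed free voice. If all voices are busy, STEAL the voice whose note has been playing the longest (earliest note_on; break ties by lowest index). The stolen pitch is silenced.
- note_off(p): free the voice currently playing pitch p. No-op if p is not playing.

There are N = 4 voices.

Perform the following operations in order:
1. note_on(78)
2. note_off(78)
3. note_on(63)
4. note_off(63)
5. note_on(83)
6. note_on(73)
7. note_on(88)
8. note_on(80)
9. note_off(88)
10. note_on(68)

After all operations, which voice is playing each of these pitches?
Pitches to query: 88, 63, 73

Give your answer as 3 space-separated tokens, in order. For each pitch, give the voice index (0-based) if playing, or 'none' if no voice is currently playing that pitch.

Answer: none none 1

Derivation:
Op 1: note_on(78): voice 0 is free -> assigned | voices=[78 - - -]
Op 2: note_off(78): free voice 0 | voices=[- - - -]
Op 3: note_on(63): voice 0 is free -> assigned | voices=[63 - - -]
Op 4: note_off(63): free voice 0 | voices=[- - - -]
Op 5: note_on(83): voice 0 is free -> assigned | voices=[83 - - -]
Op 6: note_on(73): voice 1 is free -> assigned | voices=[83 73 - -]
Op 7: note_on(88): voice 2 is free -> assigned | voices=[83 73 88 -]
Op 8: note_on(80): voice 3 is free -> assigned | voices=[83 73 88 80]
Op 9: note_off(88): free voice 2 | voices=[83 73 - 80]
Op 10: note_on(68): voice 2 is free -> assigned | voices=[83 73 68 80]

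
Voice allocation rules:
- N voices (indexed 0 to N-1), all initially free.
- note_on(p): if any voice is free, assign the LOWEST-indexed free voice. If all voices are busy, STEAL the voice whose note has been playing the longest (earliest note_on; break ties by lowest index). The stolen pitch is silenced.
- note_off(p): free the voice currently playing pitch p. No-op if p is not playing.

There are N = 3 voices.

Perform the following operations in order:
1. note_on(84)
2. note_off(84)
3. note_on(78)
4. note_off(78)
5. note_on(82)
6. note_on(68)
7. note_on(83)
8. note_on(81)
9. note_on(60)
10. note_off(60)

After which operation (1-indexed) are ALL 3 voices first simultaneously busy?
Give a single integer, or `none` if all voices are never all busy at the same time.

Op 1: note_on(84): voice 0 is free -> assigned | voices=[84 - -]
Op 2: note_off(84): free voice 0 | voices=[- - -]
Op 3: note_on(78): voice 0 is free -> assigned | voices=[78 - -]
Op 4: note_off(78): free voice 0 | voices=[- - -]
Op 5: note_on(82): voice 0 is free -> assigned | voices=[82 - -]
Op 6: note_on(68): voice 1 is free -> assigned | voices=[82 68 -]
Op 7: note_on(83): voice 2 is free -> assigned | voices=[82 68 83]
Op 8: note_on(81): all voices busy, STEAL voice 0 (pitch 82, oldest) -> assign | voices=[81 68 83]
Op 9: note_on(60): all voices busy, STEAL voice 1 (pitch 68, oldest) -> assign | voices=[81 60 83]
Op 10: note_off(60): free voice 1 | voices=[81 - 83]

Answer: 7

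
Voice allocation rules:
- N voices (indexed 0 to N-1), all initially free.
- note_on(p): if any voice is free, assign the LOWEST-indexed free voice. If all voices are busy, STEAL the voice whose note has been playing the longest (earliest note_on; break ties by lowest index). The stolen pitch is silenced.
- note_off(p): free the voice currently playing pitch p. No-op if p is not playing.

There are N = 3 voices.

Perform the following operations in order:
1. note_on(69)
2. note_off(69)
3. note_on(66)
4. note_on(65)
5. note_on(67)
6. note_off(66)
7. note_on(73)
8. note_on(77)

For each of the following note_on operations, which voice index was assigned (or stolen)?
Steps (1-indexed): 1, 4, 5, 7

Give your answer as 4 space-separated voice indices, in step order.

Op 1: note_on(69): voice 0 is free -> assigned | voices=[69 - -]
Op 2: note_off(69): free voice 0 | voices=[- - -]
Op 3: note_on(66): voice 0 is free -> assigned | voices=[66 - -]
Op 4: note_on(65): voice 1 is free -> assigned | voices=[66 65 -]
Op 5: note_on(67): voice 2 is free -> assigned | voices=[66 65 67]
Op 6: note_off(66): free voice 0 | voices=[- 65 67]
Op 7: note_on(73): voice 0 is free -> assigned | voices=[73 65 67]
Op 8: note_on(77): all voices busy, STEAL voice 1 (pitch 65, oldest) -> assign | voices=[73 77 67]

Answer: 0 1 2 0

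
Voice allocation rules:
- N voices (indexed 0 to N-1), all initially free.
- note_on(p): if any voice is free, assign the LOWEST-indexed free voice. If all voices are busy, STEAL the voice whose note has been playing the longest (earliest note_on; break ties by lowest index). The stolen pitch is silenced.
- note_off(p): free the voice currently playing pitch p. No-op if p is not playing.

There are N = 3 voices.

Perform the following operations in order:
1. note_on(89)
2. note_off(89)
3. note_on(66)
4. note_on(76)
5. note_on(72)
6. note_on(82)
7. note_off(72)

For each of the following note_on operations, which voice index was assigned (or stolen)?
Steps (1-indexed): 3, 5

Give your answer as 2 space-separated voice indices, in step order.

Answer: 0 2

Derivation:
Op 1: note_on(89): voice 0 is free -> assigned | voices=[89 - -]
Op 2: note_off(89): free voice 0 | voices=[- - -]
Op 3: note_on(66): voice 0 is free -> assigned | voices=[66 - -]
Op 4: note_on(76): voice 1 is free -> assigned | voices=[66 76 -]
Op 5: note_on(72): voice 2 is free -> assigned | voices=[66 76 72]
Op 6: note_on(82): all voices busy, STEAL voice 0 (pitch 66, oldest) -> assign | voices=[82 76 72]
Op 7: note_off(72): free voice 2 | voices=[82 76 -]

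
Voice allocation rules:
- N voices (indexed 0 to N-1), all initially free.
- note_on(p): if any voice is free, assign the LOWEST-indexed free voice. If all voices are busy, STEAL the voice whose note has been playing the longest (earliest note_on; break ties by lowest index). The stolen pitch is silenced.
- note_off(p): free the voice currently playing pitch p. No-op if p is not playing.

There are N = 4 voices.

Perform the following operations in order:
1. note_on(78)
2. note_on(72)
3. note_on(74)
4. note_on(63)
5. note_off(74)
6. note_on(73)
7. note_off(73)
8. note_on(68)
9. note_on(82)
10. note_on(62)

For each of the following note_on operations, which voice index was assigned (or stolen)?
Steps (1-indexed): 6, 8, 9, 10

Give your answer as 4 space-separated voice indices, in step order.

Op 1: note_on(78): voice 0 is free -> assigned | voices=[78 - - -]
Op 2: note_on(72): voice 1 is free -> assigned | voices=[78 72 - -]
Op 3: note_on(74): voice 2 is free -> assigned | voices=[78 72 74 -]
Op 4: note_on(63): voice 3 is free -> assigned | voices=[78 72 74 63]
Op 5: note_off(74): free voice 2 | voices=[78 72 - 63]
Op 6: note_on(73): voice 2 is free -> assigned | voices=[78 72 73 63]
Op 7: note_off(73): free voice 2 | voices=[78 72 - 63]
Op 8: note_on(68): voice 2 is free -> assigned | voices=[78 72 68 63]
Op 9: note_on(82): all voices busy, STEAL voice 0 (pitch 78, oldest) -> assign | voices=[82 72 68 63]
Op 10: note_on(62): all voices busy, STEAL voice 1 (pitch 72, oldest) -> assign | voices=[82 62 68 63]

Answer: 2 2 0 1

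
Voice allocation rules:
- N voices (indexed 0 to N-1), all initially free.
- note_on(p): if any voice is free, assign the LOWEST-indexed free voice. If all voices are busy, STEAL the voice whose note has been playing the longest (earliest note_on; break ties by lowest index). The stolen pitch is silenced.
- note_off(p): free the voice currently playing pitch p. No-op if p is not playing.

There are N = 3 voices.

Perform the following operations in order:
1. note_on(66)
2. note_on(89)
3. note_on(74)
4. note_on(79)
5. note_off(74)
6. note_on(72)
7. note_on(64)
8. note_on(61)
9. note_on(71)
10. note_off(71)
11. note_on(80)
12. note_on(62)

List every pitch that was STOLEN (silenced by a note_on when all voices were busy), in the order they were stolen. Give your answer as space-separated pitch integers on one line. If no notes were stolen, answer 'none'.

Op 1: note_on(66): voice 0 is free -> assigned | voices=[66 - -]
Op 2: note_on(89): voice 1 is free -> assigned | voices=[66 89 -]
Op 3: note_on(74): voice 2 is free -> assigned | voices=[66 89 74]
Op 4: note_on(79): all voices busy, STEAL voice 0 (pitch 66, oldest) -> assign | voices=[79 89 74]
Op 5: note_off(74): free voice 2 | voices=[79 89 -]
Op 6: note_on(72): voice 2 is free -> assigned | voices=[79 89 72]
Op 7: note_on(64): all voices busy, STEAL voice 1 (pitch 89, oldest) -> assign | voices=[79 64 72]
Op 8: note_on(61): all voices busy, STEAL voice 0 (pitch 79, oldest) -> assign | voices=[61 64 72]
Op 9: note_on(71): all voices busy, STEAL voice 2 (pitch 72, oldest) -> assign | voices=[61 64 71]
Op 10: note_off(71): free voice 2 | voices=[61 64 -]
Op 11: note_on(80): voice 2 is free -> assigned | voices=[61 64 80]
Op 12: note_on(62): all voices busy, STEAL voice 1 (pitch 64, oldest) -> assign | voices=[61 62 80]

Answer: 66 89 79 72 64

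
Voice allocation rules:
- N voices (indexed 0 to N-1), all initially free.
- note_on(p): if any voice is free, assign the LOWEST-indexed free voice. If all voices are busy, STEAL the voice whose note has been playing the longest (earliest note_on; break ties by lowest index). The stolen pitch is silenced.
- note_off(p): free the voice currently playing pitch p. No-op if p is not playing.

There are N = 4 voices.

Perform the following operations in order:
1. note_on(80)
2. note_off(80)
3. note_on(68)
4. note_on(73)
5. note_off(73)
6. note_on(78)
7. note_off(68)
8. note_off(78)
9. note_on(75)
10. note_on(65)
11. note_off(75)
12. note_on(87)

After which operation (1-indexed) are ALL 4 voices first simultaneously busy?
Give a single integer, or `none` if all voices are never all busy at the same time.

Op 1: note_on(80): voice 0 is free -> assigned | voices=[80 - - -]
Op 2: note_off(80): free voice 0 | voices=[- - - -]
Op 3: note_on(68): voice 0 is free -> assigned | voices=[68 - - -]
Op 4: note_on(73): voice 1 is free -> assigned | voices=[68 73 - -]
Op 5: note_off(73): free voice 1 | voices=[68 - - -]
Op 6: note_on(78): voice 1 is free -> assigned | voices=[68 78 - -]
Op 7: note_off(68): free voice 0 | voices=[- 78 - -]
Op 8: note_off(78): free voice 1 | voices=[- - - -]
Op 9: note_on(75): voice 0 is free -> assigned | voices=[75 - - -]
Op 10: note_on(65): voice 1 is free -> assigned | voices=[75 65 - -]
Op 11: note_off(75): free voice 0 | voices=[- 65 - -]
Op 12: note_on(87): voice 0 is free -> assigned | voices=[87 65 - -]

Answer: none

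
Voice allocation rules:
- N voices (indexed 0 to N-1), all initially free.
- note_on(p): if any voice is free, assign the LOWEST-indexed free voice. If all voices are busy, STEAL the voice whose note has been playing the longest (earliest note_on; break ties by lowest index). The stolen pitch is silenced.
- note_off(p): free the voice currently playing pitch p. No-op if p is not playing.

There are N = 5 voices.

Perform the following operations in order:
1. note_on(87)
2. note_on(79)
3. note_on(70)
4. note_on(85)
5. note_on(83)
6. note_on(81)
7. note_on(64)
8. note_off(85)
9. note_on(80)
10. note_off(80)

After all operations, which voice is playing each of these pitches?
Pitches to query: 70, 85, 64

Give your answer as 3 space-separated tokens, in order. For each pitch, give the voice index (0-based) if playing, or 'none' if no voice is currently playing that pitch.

Op 1: note_on(87): voice 0 is free -> assigned | voices=[87 - - - -]
Op 2: note_on(79): voice 1 is free -> assigned | voices=[87 79 - - -]
Op 3: note_on(70): voice 2 is free -> assigned | voices=[87 79 70 - -]
Op 4: note_on(85): voice 3 is free -> assigned | voices=[87 79 70 85 -]
Op 5: note_on(83): voice 4 is free -> assigned | voices=[87 79 70 85 83]
Op 6: note_on(81): all voices busy, STEAL voice 0 (pitch 87, oldest) -> assign | voices=[81 79 70 85 83]
Op 7: note_on(64): all voices busy, STEAL voice 1 (pitch 79, oldest) -> assign | voices=[81 64 70 85 83]
Op 8: note_off(85): free voice 3 | voices=[81 64 70 - 83]
Op 9: note_on(80): voice 3 is free -> assigned | voices=[81 64 70 80 83]
Op 10: note_off(80): free voice 3 | voices=[81 64 70 - 83]

Answer: 2 none 1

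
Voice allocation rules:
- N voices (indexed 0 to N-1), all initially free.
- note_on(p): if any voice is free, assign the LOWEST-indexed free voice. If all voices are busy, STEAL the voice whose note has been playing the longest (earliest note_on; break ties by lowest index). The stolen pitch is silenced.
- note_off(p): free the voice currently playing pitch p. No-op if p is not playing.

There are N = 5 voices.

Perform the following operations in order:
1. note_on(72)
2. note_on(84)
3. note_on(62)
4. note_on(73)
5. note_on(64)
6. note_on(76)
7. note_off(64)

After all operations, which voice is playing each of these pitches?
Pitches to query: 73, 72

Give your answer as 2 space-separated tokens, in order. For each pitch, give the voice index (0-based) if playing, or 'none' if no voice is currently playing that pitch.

Op 1: note_on(72): voice 0 is free -> assigned | voices=[72 - - - -]
Op 2: note_on(84): voice 1 is free -> assigned | voices=[72 84 - - -]
Op 3: note_on(62): voice 2 is free -> assigned | voices=[72 84 62 - -]
Op 4: note_on(73): voice 3 is free -> assigned | voices=[72 84 62 73 -]
Op 5: note_on(64): voice 4 is free -> assigned | voices=[72 84 62 73 64]
Op 6: note_on(76): all voices busy, STEAL voice 0 (pitch 72, oldest) -> assign | voices=[76 84 62 73 64]
Op 7: note_off(64): free voice 4 | voices=[76 84 62 73 -]

Answer: 3 none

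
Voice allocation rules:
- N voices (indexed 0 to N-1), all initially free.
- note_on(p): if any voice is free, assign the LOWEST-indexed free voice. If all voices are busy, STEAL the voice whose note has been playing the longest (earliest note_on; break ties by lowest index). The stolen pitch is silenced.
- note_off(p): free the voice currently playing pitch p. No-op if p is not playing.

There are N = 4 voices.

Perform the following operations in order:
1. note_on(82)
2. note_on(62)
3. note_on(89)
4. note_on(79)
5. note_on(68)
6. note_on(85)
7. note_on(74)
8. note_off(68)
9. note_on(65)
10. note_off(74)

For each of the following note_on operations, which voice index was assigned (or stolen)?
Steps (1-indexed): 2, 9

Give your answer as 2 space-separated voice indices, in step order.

Op 1: note_on(82): voice 0 is free -> assigned | voices=[82 - - -]
Op 2: note_on(62): voice 1 is free -> assigned | voices=[82 62 - -]
Op 3: note_on(89): voice 2 is free -> assigned | voices=[82 62 89 -]
Op 4: note_on(79): voice 3 is free -> assigned | voices=[82 62 89 79]
Op 5: note_on(68): all voices busy, STEAL voice 0 (pitch 82, oldest) -> assign | voices=[68 62 89 79]
Op 6: note_on(85): all voices busy, STEAL voice 1 (pitch 62, oldest) -> assign | voices=[68 85 89 79]
Op 7: note_on(74): all voices busy, STEAL voice 2 (pitch 89, oldest) -> assign | voices=[68 85 74 79]
Op 8: note_off(68): free voice 0 | voices=[- 85 74 79]
Op 9: note_on(65): voice 0 is free -> assigned | voices=[65 85 74 79]
Op 10: note_off(74): free voice 2 | voices=[65 85 - 79]

Answer: 1 0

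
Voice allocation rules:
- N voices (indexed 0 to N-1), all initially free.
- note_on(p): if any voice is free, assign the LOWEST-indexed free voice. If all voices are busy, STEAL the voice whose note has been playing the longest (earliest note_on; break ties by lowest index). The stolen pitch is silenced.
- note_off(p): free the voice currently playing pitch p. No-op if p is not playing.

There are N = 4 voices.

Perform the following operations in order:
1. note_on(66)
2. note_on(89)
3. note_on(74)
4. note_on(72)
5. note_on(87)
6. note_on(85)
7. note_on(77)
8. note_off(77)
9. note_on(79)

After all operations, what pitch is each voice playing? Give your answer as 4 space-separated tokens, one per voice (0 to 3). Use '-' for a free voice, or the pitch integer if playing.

Answer: 87 85 79 72

Derivation:
Op 1: note_on(66): voice 0 is free -> assigned | voices=[66 - - -]
Op 2: note_on(89): voice 1 is free -> assigned | voices=[66 89 - -]
Op 3: note_on(74): voice 2 is free -> assigned | voices=[66 89 74 -]
Op 4: note_on(72): voice 3 is free -> assigned | voices=[66 89 74 72]
Op 5: note_on(87): all voices busy, STEAL voice 0 (pitch 66, oldest) -> assign | voices=[87 89 74 72]
Op 6: note_on(85): all voices busy, STEAL voice 1 (pitch 89, oldest) -> assign | voices=[87 85 74 72]
Op 7: note_on(77): all voices busy, STEAL voice 2 (pitch 74, oldest) -> assign | voices=[87 85 77 72]
Op 8: note_off(77): free voice 2 | voices=[87 85 - 72]
Op 9: note_on(79): voice 2 is free -> assigned | voices=[87 85 79 72]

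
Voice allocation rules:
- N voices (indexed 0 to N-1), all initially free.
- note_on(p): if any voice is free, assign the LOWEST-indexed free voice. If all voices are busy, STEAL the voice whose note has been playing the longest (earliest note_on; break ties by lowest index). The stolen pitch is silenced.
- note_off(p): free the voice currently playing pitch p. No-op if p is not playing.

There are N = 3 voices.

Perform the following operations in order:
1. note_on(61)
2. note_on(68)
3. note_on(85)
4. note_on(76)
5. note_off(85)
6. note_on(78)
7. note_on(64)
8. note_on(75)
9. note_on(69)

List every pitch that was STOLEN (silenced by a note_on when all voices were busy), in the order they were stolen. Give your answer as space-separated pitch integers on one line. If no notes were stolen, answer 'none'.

Op 1: note_on(61): voice 0 is free -> assigned | voices=[61 - -]
Op 2: note_on(68): voice 1 is free -> assigned | voices=[61 68 -]
Op 3: note_on(85): voice 2 is free -> assigned | voices=[61 68 85]
Op 4: note_on(76): all voices busy, STEAL voice 0 (pitch 61, oldest) -> assign | voices=[76 68 85]
Op 5: note_off(85): free voice 2 | voices=[76 68 -]
Op 6: note_on(78): voice 2 is free -> assigned | voices=[76 68 78]
Op 7: note_on(64): all voices busy, STEAL voice 1 (pitch 68, oldest) -> assign | voices=[76 64 78]
Op 8: note_on(75): all voices busy, STEAL voice 0 (pitch 76, oldest) -> assign | voices=[75 64 78]
Op 9: note_on(69): all voices busy, STEAL voice 2 (pitch 78, oldest) -> assign | voices=[75 64 69]

Answer: 61 68 76 78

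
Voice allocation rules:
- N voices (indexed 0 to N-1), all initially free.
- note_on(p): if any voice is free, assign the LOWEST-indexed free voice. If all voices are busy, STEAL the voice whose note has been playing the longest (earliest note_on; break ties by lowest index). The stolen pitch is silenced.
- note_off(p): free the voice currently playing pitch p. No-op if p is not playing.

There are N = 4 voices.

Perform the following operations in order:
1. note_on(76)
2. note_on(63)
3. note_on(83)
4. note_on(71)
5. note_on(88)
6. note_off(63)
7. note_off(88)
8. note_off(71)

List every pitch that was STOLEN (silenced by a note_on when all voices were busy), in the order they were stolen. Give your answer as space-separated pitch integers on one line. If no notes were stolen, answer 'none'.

Op 1: note_on(76): voice 0 is free -> assigned | voices=[76 - - -]
Op 2: note_on(63): voice 1 is free -> assigned | voices=[76 63 - -]
Op 3: note_on(83): voice 2 is free -> assigned | voices=[76 63 83 -]
Op 4: note_on(71): voice 3 is free -> assigned | voices=[76 63 83 71]
Op 5: note_on(88): all voices busy, STEAL voice 0 (pitch 76, oldest) -> assign | voices=[88 63 83 71]
Op 6: note_off(63): free voice 1 | voices=[88 - 83 71]
Op 7: note_off(88): free voice 0 | voices=[- - 83 71]
Op 8: note_off(71): free voice 3 | voices=[- - 83 -]

Answer: 76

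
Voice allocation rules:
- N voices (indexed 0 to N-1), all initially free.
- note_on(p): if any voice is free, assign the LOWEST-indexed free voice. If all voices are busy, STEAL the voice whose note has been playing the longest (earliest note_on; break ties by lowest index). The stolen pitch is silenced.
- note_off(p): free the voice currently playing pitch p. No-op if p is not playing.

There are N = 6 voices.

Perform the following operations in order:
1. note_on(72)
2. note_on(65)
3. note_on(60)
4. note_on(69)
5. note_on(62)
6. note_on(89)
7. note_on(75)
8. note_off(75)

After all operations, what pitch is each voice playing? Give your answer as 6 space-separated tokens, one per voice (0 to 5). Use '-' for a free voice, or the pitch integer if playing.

Answer: - 65 60 69 62 89

Derivation:
Op 1: note_on(72): voice 0 is free -> assigned | voices=[72 - - - - -]
Op 2: note_on(65): voice 1 is free -> assigned | voices=[72 65 - - - -]
Op 3: note_on(60): voice 2 is free -> assigned | voices=[72 65 60 - - -]
Op 4: note_on(69): voice 3 is free -> assigned | voices=[72 65 60 69 - -]
Op 5: note_on(62): voice 4 is free -> assigned | voices=[72 65 60 69 62 -]
Op 6: note_on(89): voice 5 is free -> assigned | voices=[72 65 60 69 62 89]
Op 7: note_on(75): all voices busy, STEAL voice 0 (pitch 72, oldest) -> assign | voices=[75 65 60 69 62 89]
Op 8: note_off(75): free voice 0 | voices=[- 65 60 69 62 89]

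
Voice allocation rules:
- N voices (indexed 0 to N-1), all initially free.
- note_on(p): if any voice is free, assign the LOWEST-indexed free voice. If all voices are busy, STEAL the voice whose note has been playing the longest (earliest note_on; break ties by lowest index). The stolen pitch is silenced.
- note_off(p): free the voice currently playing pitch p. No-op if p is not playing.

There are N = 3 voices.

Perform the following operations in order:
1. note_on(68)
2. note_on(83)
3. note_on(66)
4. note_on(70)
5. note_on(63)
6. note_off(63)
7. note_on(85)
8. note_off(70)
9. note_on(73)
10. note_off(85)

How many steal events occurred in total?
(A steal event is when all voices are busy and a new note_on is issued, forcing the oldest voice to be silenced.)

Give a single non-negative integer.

Answer: 2

Derivation:
Op 1: note_on(68): voice 0 is free -> assigned | voices=[68 - -]
Op 2: note_on(83): voice 1 is free -> assigned | voices=[68 83 -]
Op 3: note_on(66): voice 2 is free -> assigned | voices=[68 83 66]
Op 4: note_on(70): all voices busy, STEAL voice 0 (pitch 68, oldest) -> assign | voices=[70 83 66]
Op 5: note_on(63): all voices busy, STEAL voice 1 (pitch 83, oldest) -> assign | voices=[70 63 66]
Op 6: note_off(63): free voice 1 | voices=[70 - 66]
Op 7: note_on(85): voice 1 is free -> assigned | voices=[70 85 66]
Op 8: note_off(70): free voice 0 | voices=[- 85 66]
Op 9: note_on(73): voice 0 is free -> assigned | voices=[73 85 66]
Op 10: note_off(85): free voice 1 | voices=[73 - 66]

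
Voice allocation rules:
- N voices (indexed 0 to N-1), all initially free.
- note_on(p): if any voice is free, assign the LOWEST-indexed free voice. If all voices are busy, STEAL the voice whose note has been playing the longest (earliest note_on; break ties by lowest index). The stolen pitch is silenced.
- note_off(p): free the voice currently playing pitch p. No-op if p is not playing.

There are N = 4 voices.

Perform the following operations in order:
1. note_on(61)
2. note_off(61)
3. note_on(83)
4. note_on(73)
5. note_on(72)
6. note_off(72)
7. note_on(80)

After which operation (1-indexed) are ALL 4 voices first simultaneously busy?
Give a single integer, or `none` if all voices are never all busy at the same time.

Op 1: note_on(61): voice 0 is free -> assigned | voices=[61 - - -]
Op 2: note_off(61): free voice 0 | voices=[- - - -]
Op 3: note_on(83): voice 0 is free -> assigned | voices=[83 - - -]
Op 4: note_on(73): voice 1 is free -> assigned | voices=[83 73 - -]
Op 5: note_on(72): voice 2 is free -> assigned | voices=[83 73 72 -]
Op 6: note_off(72): free voice 2 | voices=[83 73 - -]
Op 7: note_on(80): voice 2 is free -> assigned | voices=[83 73 80 -]

Answer: none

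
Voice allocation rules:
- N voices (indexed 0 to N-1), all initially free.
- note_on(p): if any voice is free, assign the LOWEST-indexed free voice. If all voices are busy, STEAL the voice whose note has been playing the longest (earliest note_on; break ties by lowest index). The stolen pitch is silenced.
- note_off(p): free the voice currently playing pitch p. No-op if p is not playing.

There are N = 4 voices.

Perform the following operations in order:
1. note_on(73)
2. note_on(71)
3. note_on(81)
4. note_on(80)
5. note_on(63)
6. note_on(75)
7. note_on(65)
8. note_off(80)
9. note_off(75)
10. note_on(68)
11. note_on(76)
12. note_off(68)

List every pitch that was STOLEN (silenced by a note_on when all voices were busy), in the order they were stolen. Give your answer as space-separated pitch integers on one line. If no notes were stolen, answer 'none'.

Answer: 73 71 81

Derivation:
Op 1: note_on(73): voice 0 is free -> assigned | voices=[73 - - -]
Op 2: note_on(71): voice 1 is free -> assigned | voices=[73 71 - -]
Op 3: note_on(81): voice 2 is free -> assigned | voices=[73 71 81 -]
Op 4: note_on(80): voice 3 is free -> assigned | voices=[73 71 81 80]
Op 5: note_on(63): all voices busy, STEAL voice 0 (pitch 73, oldest) -> assign | voices=[63 71 81 80]
Op 6: note_on(75): all voices busy, STEAL voice 1 (pitch 71, oldest) -> assign | voices=[63 75 81 80]
Op 7: note_on(65): all voices busy, STEAL voice 2 (pitch 81, oldest) -> assign | voices=[63 75 65 80]
Op 8: note_off(80): free voice 3 | voices=[63 75 65 -]
Op 9: note_off(75): free voice 1 | voices=[63 - 65 -]
Op 10: note_on(68): voice 1 is free -> assigned | voices=[63 68 65 -]
Op 11: note_on(76): voice 3 is free -> assigned | voices=[63 68 65 76]
Op 12: note_off(68): free voice 1 | voices=[63 - 65 76]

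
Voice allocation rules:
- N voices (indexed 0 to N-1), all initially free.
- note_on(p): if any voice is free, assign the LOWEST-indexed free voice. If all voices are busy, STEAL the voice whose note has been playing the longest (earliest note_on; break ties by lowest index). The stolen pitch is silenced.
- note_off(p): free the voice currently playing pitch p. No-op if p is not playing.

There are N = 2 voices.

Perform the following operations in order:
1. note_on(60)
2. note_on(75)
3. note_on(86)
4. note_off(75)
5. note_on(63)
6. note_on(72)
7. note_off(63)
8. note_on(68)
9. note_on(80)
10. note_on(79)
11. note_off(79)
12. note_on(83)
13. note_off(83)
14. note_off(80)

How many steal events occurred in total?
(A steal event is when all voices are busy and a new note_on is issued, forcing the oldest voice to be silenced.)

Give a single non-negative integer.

Answer: 4

Derivation:
Op 1: note_on(60): voice 0 is free -> assigned | voices=[60 -]
Op 2: note_on(75): voice 1 is free -> assigned | voices=[60 75]
Op 3: note_on(86): all voices busy, STEAL voice 0 (pitch 60, oldest) -> assign | voices=[86 75]
Op 4: note_off(75): free voice 1 | voices=[86 -]
Op 5: note_on(63): voice 1 is free -> assigned | voices=[86 63]
Op 6: note_on(72): all voices busy, STEAL voice 0 (pitch 86, oldest) -> assign | voices=[72 63]
Op 7: note_off(63): free voice 1 | voices=[72 -]
Op 8: note_on(68): voice 1 is free -> assigned | voices=[72 68]
Op 9: note_on(80): all voices busy, STEAL voice 0 (pitch 72, oldest) -> assign | voices=[80 68]
Op 10: note_on(79): all voices busy, STEAL voice 1 (pitch 68, oldest) -> assign | voices=[80 79]
Op 11: note_off(79): free voice 1 | voices=[80 -]
Op 12: note_on(83): voice 1 is free -> assigned | voices=[80 83]
Op 13: note_off(83): free voice 1 | voices=[80 -]
Op 14: note_off(80): free voice 0 | voices=[- -]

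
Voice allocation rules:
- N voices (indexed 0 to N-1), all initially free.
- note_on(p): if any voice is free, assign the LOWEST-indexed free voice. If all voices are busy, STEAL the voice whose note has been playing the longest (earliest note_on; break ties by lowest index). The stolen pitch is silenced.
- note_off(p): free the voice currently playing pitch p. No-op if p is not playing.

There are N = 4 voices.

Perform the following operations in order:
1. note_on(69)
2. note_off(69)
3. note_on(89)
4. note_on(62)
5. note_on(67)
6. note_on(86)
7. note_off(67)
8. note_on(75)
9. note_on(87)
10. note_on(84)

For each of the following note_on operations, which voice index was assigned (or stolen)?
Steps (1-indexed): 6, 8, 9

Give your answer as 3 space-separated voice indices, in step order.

Answer: 3 2 0

Derivation:
Op 1: note_on(69): voice 0 is free -> assigned | voices=[69 - - -]
Op 2: note_off(69): free voice 0 | voices=[- - - -]
Op 3: note_on(89): voice 0 is free -> assigned | voices=[89 - - -]
Op 4: note_on(62): voice 1 is free -> assigned | voices=[89 62 - -]
Op 5: note_on(67): voice 2 is free -> assigned | voices=[89 62 67 -]
Op 6: note_on(86): voice 3 is free -> assigned | voices=[89 62 67 86]
Op 7: note_off(67): free voice 2 | voices=[89 62 - 86]
Op 8: note_on(75): voice 2 is free -> assigned | voices=[89 62 75 86]
Op 9: note_on(87): all voices busy, STEAL voice 0 (pitch 89, oldest) -> assign | voices=[87 62 75 86]
Op 10: note_on(84): all voices busy, STEAL voice 1 (pitch 62, oldest) -> assign | voices=[87 84 75 86]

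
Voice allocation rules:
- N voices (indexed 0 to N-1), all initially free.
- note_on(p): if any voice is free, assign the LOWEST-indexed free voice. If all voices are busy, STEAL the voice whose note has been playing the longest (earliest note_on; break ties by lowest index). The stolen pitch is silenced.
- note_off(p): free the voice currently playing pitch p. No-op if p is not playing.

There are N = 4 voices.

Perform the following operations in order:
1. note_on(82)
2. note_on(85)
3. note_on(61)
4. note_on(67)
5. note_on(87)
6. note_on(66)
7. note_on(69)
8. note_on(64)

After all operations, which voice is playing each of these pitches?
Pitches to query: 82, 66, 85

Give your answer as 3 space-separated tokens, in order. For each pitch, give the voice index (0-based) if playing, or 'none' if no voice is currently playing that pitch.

Answer: none 1 none

Derivation:
Op 1: note_on(82): voice 0 is free -> assigned | voices=[82 - - -]
Op 2: note_on(85): voice 1 is free -> assigned | voices=[82 85 - -]
Op 3: note_on(61): voice 2 is free -> assigned | voices=[82 85 61 -]
Op 4: note_on(67): voice 3 is free -> assigned | voices=[82 85 61 67]
Op 5: note_on(87): all voices busy, STEAL voice 0 (pitch 82, oldest) -> assign | voices=[87 85 61 67]
Op 6: note_on(66): all voices busy, STEAL voice 1 (pitch 85, oldest) -> assign | voices=[87 66 61 67]
Op 7: note_on(69): all voices busy, STEAL voice 2 (pitch 61, oldest) -> assign | voices=[87 66 69 67]
Op 8: note_on(64): all voices busy, STEAL voice 3 (pitch 67, oldest) -> assign | voices=[87 66 69 64]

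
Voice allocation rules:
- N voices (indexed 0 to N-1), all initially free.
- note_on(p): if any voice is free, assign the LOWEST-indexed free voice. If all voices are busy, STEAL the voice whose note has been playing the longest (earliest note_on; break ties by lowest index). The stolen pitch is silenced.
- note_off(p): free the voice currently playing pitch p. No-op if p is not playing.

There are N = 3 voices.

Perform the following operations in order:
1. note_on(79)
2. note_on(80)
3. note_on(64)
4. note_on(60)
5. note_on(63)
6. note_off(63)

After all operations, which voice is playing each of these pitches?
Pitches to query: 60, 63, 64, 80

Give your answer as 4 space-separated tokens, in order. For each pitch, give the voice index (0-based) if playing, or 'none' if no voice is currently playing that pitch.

Op 1: note_on(79): voice 0 is free -> assigned | voices=[79 - -]
Op 2: note_on(80): voice 1 is free -> assigned | voices=[79 80 -]
Op 3: note_on(64): voice 2 is free -> assigned | voices=[79 80 64]
Op 4: note_on(60): all voices busy, STEAL voice 0 (pitch 79, oldest) -> assign | voices=[60 80 64]
Op 5: note_on(63): all voices busy, STEAL voice 1 (pitch 80, oldest) -> assign | voices=[60 63 64]
Op 6: note_off(63): free voice 1 | voices=[60 - 64]

Answer: 0 none 2 none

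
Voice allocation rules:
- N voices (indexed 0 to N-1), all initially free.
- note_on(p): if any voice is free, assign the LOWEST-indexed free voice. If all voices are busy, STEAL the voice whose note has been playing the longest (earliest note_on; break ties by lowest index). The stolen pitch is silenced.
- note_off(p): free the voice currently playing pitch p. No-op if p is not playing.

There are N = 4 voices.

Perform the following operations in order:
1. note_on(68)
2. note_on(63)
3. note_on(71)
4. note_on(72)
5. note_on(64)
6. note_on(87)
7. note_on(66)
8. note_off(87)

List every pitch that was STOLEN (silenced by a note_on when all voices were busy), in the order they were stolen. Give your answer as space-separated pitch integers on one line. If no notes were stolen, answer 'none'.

Op 1: note_on(68): voice 0 is free -> assigned | voices=[68 - - -]
Op 2: note_on(63): voice 1 is free -> assigned | voices=[68 63 - -]
Op 3: note_on(71): voice 2 is free -> assigned | voices=[68 63 71 -]
Op 4: note_on(72): voice 3 is free -> assigned | voices=[68 63 71 72]
Op 5: note_on(64): all voices busy, STEAL voice 0 (pitch 68, oldest) -> assign | voices=[64 63 71 72]
Op 6: note_on(87): all voices busy, STEAL voice 1 (pitch 63, oldest) -> assign | voices=[64 87 71 72]
Op 7: note_on(66): all voices busy, STEAL voice 2 (pitch 71, oldest) -> assign | voices=[64 87 66 72]
Op 8: note_off(87): free voice 1 | voices=[64 - 66 72]

Answer: 68 63 71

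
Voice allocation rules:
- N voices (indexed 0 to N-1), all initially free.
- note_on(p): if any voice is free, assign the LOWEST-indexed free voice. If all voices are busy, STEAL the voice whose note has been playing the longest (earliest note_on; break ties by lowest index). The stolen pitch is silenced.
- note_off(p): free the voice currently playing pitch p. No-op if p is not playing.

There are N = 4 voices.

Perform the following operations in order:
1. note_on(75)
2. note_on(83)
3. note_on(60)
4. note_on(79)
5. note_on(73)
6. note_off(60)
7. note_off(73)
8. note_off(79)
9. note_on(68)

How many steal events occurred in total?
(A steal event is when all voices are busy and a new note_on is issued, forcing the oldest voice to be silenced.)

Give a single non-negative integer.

Op 1: note_on(75): voice 0 is free -> assigned | voices=[75 - - -]
Op 2: note_on(83): voice 1 is free -> assigned | voices=[75 83 - -]
Op 3: note_on(60): voice 2 is free -> assigned | voices=[75 83 60 -]
Op 4: note_on(79): voice 3 is free -> assigned | voices=[75 83 60 79]
Op 5: note_on(73): all voices busy, STEAL voice 0 (pitch 75, oldest) -> assign | voices=[73 83 60 79]
Op 6: note_off(60): free voice 2 | voices=[73 83 - 79]
Op 7: note_off(73): free voice 0 | voices=[- 83 - 79]
Op 8: note_off(79): free voice 3 | voices=[- 83 - -]
Op 9: note_on(68): voice 0 is free -> assigned | voices=[68 83 - -]

Answer: 1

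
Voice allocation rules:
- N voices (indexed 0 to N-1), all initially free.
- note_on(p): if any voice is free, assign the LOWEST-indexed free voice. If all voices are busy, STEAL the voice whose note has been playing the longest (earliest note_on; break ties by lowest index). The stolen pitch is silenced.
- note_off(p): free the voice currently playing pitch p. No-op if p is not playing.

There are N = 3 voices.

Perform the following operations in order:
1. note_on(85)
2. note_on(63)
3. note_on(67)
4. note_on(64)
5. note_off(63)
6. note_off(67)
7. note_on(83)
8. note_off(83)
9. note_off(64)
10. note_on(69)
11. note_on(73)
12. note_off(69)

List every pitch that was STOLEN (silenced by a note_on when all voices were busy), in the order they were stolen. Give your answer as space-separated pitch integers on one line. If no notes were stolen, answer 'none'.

Answer: 85

Derivation:
Op 1: note_on(85): voice 0 is free -> assigned | voices=[85 - -]
Op 2: note_on(63): voice 1 is free -> assigned | voices=[85 63 -]
Op 3: note_on(67): voice 2 is free -> assigned | voices=[85 63 67]
Op 4: note_on(64): all voices busy, STEAL voice 0 (pitch 85, oldest) -> assign | voices=[64 63 67]
Op 5: note_off(63): free voice 1 | voices=[64 - 67]
Op 6: note_off(67): free voice 2 | voices=[64 - -]
Op 7: note_on(83): voice 1 is free -> assigned | voices=[64 83 -]
Op 8: note_off(83): free voice 1 | voices=[64 - -]
Op 9: note_off(64): free voice 0 | voices=[- - -]
Op 10: note_on(69): voice 0 is free -> assigned | voices=[69 - -]
Op 11: note_on(73): voice 1 is free -> assigned | voices=[69 73 -]
Op 12: note_off(69): free voice 0 | voices=[- 73 -]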